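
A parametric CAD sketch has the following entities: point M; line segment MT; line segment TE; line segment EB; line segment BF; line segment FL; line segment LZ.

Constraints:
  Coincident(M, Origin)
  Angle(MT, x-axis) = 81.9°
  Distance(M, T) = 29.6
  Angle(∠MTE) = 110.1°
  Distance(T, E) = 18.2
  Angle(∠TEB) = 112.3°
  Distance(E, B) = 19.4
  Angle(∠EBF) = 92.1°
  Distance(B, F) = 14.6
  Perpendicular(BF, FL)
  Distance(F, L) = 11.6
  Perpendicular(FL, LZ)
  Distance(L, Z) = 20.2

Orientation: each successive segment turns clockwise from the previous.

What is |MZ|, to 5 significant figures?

42.608

The perpendicularity gives FL at right angles to BF, so FL runs at 126.40°; with |FL| = 11.6, L = (14.270, 17.735). FL ⟂ LZ, so LZ runs at 36.400°; with |LZ| = 20.2, Z = (30.529, 29.722). Then |MZ| = |Z − M| = 42.608.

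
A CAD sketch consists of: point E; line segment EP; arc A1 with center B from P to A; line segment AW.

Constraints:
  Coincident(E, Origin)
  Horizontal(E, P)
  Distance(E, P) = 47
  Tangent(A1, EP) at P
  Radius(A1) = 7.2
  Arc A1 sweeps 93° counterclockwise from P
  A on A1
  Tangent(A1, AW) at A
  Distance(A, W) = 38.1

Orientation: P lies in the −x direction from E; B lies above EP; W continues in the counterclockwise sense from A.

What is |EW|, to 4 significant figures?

61.88

E is at the origin; E and P share the same y with |EP| = 47.0 and P on the −x side, so P = (-47.00, 0.000). Since A1 is tangent to EP there, BP ⟂ EP, so B = P + (0, 7.2) = (-47.00, 7.200). On A1, P sits at bearing -90° from B; a 93° counterclockwise sweep puts A at bearing 3°, so A = B + 7.2·(cos 3°, sin 3°) = (-39.81, 7.577). The tangent condition forces BA to be normal to AW, so AW runs along (−sin 3°, cos 3°); with |AW| = 38.1, W = (-41.80, 45.62). Then |EW| = |W − E| = 61.88.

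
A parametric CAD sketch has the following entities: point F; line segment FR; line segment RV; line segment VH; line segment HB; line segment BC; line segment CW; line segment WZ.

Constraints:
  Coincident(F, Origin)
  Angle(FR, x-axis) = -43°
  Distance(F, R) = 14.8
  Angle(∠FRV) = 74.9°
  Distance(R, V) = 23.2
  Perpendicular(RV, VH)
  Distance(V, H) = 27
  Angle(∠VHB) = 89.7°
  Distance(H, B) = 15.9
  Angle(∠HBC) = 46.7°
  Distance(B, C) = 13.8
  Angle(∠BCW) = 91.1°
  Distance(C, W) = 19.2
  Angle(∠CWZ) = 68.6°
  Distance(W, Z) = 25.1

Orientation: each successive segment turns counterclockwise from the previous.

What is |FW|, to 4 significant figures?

31.29

F is at the origin; FR runs at -43.0° with length 14.8, so R = (10.82, -10.09). ∠FRV = 74.9° gives RV at 62.10° from the x-axis; with |RV| = 23.2, V = (21.68, 10.41). RV is perpendicular to VH, so VH runs at 152.1°; with |VH| = 27.0, H = (-2.182, 23.04). ∠VHB = 89.7° gives HB at -117.6° from the x-axis; with |HB| = 15.9, B = (-9.548, 8.953). ∠HBC = 46.7° gives BC at 15.70° from the x-axis; with |BC| = 13.8, C = (3.737, 12.69). ∠BCW = 91.1° gives CW at 104.6° from the x-axis; with |CW| = 19.2, W = (-1.103, 31.27). Then |FW| = |W − F| = 31.29.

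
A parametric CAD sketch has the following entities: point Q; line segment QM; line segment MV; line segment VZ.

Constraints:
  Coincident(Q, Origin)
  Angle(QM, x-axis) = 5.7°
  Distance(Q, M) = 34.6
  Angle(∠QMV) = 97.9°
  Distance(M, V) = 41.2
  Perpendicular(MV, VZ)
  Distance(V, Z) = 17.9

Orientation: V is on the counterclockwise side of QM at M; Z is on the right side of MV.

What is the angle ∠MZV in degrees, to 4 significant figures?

66.52°

∠QMV = 97.9°, so MV runs at 5.7° + (180° − 97.9°) = 87.80° from the x-axis; with |MV| = 41.2, V = M + 41.2·(cos 87.80°, sin 87.80°) = (36.01, 44.61). The perpendicularity gives VZ at right angles to MV; with |VZ| = 17.9 on the right of MV, Z = V + 17.9·(0.9993, -0.03839) = (53.90, 43.92). Then cos ∠MZV = ZM·ZV / (|ZM||ZV|), giving 66.52°.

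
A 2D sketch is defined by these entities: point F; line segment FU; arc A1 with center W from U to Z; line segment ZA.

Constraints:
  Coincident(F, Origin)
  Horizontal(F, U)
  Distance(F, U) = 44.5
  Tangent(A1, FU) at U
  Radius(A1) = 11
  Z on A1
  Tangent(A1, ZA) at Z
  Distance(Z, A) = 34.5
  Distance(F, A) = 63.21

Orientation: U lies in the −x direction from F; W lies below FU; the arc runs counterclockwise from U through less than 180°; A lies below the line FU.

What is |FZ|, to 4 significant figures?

56.76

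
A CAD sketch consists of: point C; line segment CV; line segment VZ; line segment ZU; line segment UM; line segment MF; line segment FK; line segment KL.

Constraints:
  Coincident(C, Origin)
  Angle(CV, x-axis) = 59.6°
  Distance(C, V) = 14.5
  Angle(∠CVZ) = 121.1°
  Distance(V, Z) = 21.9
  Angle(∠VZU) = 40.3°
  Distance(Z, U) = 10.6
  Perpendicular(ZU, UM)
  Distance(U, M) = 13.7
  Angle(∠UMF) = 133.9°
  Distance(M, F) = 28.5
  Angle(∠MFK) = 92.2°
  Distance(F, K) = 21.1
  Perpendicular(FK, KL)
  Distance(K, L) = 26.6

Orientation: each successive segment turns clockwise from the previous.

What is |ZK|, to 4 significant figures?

31.41

∠UMF = 133.9° gives MF at 84.90° from the x-axis; with |MF| = 28.5, F = (14.78, 44.55). ∠MFK = 92.2° gives FK at -2.900° from the x-axis; with |FK| = 21.1, K = (35.85, 43.48). Then |ZK| = |K − Z| = 31.41.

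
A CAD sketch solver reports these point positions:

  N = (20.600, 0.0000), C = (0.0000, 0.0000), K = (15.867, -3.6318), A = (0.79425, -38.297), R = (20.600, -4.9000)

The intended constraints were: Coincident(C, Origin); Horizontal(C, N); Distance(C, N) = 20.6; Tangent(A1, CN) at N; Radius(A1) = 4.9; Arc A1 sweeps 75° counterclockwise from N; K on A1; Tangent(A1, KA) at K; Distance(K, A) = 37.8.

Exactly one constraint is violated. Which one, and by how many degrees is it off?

Tangent(A1, KA) at K — off by 8.50°.

C = (0.00, 0.00) ✓; C.y = 0.00, N.y = 0.00 ✓; |CN| = 20.60 ✓; ∠(RN, NC) = 90.00° ✓; |RN| = 4.900 ✓; bearing(R→K) − bearing(R→N) = 75.00° ✓; |RK| = 4.900 ✓; ∠(RK, KA) = 98.50° ✗; |KA| = 37.80 ✓.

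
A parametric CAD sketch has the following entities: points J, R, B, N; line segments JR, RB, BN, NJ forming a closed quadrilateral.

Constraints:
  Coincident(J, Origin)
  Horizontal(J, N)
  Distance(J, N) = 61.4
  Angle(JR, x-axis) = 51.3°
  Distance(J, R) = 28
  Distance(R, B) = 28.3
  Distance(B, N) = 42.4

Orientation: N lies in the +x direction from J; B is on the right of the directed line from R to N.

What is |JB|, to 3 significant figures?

20.5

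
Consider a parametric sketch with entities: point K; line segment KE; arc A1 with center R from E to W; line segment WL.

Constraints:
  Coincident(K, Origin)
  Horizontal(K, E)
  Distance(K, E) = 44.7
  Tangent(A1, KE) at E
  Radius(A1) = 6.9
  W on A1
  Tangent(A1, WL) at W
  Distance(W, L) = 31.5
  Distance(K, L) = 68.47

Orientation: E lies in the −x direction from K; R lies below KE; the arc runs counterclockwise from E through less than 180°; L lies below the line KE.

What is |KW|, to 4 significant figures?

51.73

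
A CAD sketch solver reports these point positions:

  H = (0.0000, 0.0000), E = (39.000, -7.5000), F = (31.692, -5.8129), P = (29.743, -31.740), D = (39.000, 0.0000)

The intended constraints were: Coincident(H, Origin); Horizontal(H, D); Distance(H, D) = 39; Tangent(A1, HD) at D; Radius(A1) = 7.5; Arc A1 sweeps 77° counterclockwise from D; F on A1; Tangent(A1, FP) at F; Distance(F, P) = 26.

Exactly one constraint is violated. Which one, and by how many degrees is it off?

Tangent(A1, FP) at F — off by 8.70°.

H = (0.00, 0.00) ✓; H.y = 0.00, D.y = 0.00 ✓; |HD| = 39.00 ✓; ∠(ED, DH) = 90.00° ✓; |ED| = 7.500 ✓; bearing(E→F) − bearing(E→D) = 77.00° ✓; |EF| = 7.500 ✓; ∠(EF, FP) = 81.30° ✗; |FP| = 26.00 ✓.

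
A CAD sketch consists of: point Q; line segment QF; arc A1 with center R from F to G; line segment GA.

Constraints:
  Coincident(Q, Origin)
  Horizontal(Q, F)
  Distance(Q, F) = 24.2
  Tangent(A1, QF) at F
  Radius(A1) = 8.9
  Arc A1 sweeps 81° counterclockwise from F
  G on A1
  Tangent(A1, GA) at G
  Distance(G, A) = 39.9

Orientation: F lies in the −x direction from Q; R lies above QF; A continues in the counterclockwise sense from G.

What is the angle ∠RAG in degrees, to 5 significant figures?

12.574°

On A1, F sits at bearing -90° from R; an 81° counterclockwise sweep puts G at bearing -9°, so G = R + 8.9·(cos -9°, sin -9°) = (-15.410, 7.5077). Since A1 is tangent to GA there, RG ⟂ GA, so GA runs along (−sin -9°, cos -9°); with |GA| = 39.9, A = (-9.1678, 46.916). Then cos ∠RAG = AR·AG / (|AR||AG|), giving 12.574°.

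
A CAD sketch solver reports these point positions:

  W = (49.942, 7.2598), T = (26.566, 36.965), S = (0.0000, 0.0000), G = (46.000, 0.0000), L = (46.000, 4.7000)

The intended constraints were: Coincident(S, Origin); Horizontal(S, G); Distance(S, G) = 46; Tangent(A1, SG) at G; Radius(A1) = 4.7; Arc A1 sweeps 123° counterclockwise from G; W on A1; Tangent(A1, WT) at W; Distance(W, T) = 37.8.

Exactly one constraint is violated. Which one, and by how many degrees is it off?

Tangent(A1, WT) at W — off by 5.20°.

S = (0.00, 0.00) ✓; S.y = 0.00, G.y = 0.00 ✓; |SG| = 46.00 ✓; ∠(LG, GS) = 90.00° ✓; |LG| = 4.700 ✓; bearing(L→W) − bearing(L→G) = 123.0° ✓; |LW| = 4.700 ✓; ∠(LW, WT) = 84.80° ✗; |WT| = 37.80 ✓.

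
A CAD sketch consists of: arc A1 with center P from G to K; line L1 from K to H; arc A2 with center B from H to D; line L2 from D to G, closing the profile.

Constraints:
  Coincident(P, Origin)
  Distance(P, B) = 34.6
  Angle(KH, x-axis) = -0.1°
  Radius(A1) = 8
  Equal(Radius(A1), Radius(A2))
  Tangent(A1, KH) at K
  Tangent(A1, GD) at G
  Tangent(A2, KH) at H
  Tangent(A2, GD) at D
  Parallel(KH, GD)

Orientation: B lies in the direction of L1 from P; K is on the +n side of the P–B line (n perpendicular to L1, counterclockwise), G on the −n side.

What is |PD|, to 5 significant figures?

35.513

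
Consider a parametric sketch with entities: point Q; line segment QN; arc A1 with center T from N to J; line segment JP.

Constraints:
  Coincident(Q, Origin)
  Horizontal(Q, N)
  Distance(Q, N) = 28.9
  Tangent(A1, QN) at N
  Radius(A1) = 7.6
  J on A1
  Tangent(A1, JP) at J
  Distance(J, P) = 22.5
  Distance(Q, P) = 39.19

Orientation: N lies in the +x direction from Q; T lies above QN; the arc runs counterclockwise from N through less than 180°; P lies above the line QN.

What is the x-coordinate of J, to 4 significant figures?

35.47

Checks: |TJ| = 7.600 ✓; ∠(TJ, JP) = 90.00° ✓; |JP| = 22.50 ✓; |QP| = 39.19 ✓.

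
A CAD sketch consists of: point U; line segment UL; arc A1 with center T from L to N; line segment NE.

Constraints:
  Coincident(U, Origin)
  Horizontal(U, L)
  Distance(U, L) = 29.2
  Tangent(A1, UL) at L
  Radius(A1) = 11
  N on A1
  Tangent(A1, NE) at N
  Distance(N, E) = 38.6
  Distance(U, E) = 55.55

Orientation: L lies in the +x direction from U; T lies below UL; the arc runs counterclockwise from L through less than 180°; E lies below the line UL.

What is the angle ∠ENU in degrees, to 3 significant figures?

131°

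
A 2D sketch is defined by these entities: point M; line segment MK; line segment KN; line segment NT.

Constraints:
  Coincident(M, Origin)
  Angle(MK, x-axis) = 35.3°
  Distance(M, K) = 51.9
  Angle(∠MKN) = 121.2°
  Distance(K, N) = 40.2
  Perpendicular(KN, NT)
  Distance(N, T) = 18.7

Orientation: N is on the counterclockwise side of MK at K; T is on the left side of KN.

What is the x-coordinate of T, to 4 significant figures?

20.83

M is at the origin; MK runs at 35.3° with length 51.9, so K = 51.9·(cos 35.3°, sin 35.3°) = (42.36, 29.99). ∠MKN = 121.2°, so KN runs at 35.3° + (180° − 121.2°) = 94.10° from the x-axis; with |KN| = 40.2, N = K + 40.2·(cos 94.10°, sin 94.10°) = (39.48, 70.09). The perpendicularity gives NT at right angles to KN; with |NT| = 18.7 on the left of KN, T = N + 18.7·(-0.9974, -0.07150) = (20.83, 68.75). So T.x = 20.83.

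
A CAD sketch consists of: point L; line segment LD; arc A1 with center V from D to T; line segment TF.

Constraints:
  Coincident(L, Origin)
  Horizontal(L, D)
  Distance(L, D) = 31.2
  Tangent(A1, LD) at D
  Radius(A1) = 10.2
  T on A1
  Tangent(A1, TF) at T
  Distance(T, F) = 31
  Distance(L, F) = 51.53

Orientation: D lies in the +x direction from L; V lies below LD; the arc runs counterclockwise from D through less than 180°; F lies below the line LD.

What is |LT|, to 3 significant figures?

24.8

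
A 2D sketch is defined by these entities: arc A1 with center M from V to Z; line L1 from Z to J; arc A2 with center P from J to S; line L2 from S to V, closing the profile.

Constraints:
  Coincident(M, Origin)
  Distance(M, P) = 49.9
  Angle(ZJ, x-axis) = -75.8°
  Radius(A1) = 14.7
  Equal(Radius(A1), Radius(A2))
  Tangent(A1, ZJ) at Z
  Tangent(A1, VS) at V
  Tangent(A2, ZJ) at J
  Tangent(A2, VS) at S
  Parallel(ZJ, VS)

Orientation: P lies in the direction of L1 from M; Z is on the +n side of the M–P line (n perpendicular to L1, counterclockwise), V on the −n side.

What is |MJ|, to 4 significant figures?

52.02

The slot axis is L1's direction at -75.8°, so u = (cos -75.8°, sin -75.8°) = (0.2453, -0.9694) and n = (−sin -75.8°, cos -75.8°) = (0.9694, 0.2453). M is at the origin and P lies 49.9 along u from M, so P = 49.9·u = (12.24, -48.38). Tangency of A1 to both parallel lines with radius 14.7 puts Z and V at M ± 14.7·n: Z = (14.25, 3.606), V = (-14.25, -3.606). Equal radii place J and S the same way about P: J = P + 14.7·n = (26.49, -44.77), S = P − 14.7·n = (-2.010, -51.98). Then |MJ| = |J − M| = 52.02.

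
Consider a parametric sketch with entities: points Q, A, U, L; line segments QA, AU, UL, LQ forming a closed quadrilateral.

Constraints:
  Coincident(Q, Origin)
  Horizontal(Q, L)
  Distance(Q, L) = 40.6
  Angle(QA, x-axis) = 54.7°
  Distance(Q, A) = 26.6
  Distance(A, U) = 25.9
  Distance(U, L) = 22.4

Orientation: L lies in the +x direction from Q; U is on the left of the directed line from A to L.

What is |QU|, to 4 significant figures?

46.95

Q is at the origin; Q and L share the same y with |QL| = 40.6 and L in +x, so L = (40.6, 0). QA runs at 54.7° with |QA| = 26.6, so A = (15.37, 21.71). U is determined by |AU| = 25.9 and |UL| = 22.4 together: it lies at the intersection of circle(A, 25.9) and circle(L, 22.4). With |AL| = 33.28, the foot of the radical line on AL is 19.18 from A and the perpendicular offset is √(25.9² − 19.18²) = 17.40. Taking the left-of-AL solution: U = (41.26, 22.39).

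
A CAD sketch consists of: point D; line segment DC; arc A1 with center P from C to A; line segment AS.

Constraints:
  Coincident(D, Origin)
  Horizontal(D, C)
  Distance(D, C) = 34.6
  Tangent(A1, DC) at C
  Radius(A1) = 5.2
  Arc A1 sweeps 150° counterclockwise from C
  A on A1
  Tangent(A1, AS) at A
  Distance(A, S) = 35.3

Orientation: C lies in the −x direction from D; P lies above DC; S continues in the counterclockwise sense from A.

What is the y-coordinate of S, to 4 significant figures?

27.35

D is at the origin; D and C share the same y with |DC| = 34.6 and C on the −x side, so C = (-34.60, 0.000). A1 meets DC tangentially, so PC is at right angles to DC, so P = C + (0, 5.2) = (-34.60, 5.200). On A1, C sits at bearing -90° from P; a 150° counterclockwise sweep puts A at bearing 60°, so A = P + 5.2·(cos 60°, sin 60°) = (-32.00, 9.703). The tangent condition forces PA to be normal to AS, so AS runs along (−sin 60°, cos 60°); with |AS| = 35.3, S = (-62.57, 27.35). So S.y = 27.35.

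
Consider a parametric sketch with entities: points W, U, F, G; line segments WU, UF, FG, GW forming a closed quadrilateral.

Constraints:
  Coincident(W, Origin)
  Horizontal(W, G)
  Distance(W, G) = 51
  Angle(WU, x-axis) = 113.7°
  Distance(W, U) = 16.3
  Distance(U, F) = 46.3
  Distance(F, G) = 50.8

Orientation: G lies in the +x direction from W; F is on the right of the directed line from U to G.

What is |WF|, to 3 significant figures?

30.1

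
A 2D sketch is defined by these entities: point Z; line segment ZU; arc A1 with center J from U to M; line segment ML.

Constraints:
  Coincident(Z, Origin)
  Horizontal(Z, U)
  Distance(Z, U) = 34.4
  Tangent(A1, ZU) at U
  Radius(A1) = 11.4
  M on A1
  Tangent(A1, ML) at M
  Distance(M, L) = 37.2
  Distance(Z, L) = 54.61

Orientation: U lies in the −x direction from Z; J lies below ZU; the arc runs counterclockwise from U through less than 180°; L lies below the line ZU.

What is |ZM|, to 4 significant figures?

47.39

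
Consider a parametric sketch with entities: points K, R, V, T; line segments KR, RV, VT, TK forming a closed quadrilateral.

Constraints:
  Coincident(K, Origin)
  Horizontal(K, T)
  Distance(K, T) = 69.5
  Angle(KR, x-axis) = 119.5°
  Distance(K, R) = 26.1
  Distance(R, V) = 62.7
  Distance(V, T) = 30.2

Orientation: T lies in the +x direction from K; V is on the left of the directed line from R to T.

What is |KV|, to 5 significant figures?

54.869

Checks: |RV| = 62.70 ✓; |VT| = 30.20 ✓.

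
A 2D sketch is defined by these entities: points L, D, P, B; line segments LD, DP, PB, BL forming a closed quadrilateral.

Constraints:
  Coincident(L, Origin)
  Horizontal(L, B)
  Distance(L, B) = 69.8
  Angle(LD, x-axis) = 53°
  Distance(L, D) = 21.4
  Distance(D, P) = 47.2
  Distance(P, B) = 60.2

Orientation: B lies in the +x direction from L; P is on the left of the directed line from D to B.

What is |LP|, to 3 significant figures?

68.6

Checks: |DP| = 47.20 ✓; |PB| = 60.20 ✓.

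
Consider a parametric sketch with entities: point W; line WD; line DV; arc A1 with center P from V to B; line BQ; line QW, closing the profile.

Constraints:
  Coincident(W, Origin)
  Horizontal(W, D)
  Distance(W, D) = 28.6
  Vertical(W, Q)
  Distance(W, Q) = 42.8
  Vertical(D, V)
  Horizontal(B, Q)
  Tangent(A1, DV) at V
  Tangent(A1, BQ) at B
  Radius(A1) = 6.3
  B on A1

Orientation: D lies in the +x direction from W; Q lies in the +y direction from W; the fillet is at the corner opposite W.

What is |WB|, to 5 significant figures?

48.261

W is at the origin; W and D share the same y with |WD| = 28.6 and D on the +x side, so D = (28.600, 0.0000). W and Q share the same x with |WQ| = 42.8 and Q on the +y side, so Q = (0.0000, 42.800). The virtual corner opposite W is at (28.600, 42.800). A1 meets DV tangentially, so PV is at right angles to DV and tangency of A1 to BQ means the radius PB is perpendicular to BQ, with radius 6.3, so the center P sits 6.3 in from both sides at P = (22.300, 36.500). That places the tangent points at V = (28.600, 36.500) on DV and B = (22.300, 42.800) on BQ. Then |WB| = |B − W| = 48.261.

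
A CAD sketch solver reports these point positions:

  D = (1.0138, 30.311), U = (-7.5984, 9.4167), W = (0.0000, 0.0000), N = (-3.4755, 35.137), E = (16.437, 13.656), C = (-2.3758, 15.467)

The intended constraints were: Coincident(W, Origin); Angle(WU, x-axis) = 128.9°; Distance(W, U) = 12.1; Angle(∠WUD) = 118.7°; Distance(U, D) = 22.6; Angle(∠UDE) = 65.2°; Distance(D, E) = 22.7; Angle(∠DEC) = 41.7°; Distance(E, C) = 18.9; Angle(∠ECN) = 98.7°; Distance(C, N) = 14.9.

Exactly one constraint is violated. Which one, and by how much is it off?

Distance(C, N) = 14.9 — off by 4.80.

W = (0.00, 0.00) ✓; WU at 128.9° ✓; |WU| = 12.10 ✓; ∠WUD = 118.7° ✓; |UD| = 22.60 ✓; ∠UDE = 65.20° ✓; |DE| = 22.70 ✓; ∠DEC = 41.70° ✓; |EC| = 18.90 ✓; ∠ECN = 98.70° ✓; |CN| = 19.70 ✗.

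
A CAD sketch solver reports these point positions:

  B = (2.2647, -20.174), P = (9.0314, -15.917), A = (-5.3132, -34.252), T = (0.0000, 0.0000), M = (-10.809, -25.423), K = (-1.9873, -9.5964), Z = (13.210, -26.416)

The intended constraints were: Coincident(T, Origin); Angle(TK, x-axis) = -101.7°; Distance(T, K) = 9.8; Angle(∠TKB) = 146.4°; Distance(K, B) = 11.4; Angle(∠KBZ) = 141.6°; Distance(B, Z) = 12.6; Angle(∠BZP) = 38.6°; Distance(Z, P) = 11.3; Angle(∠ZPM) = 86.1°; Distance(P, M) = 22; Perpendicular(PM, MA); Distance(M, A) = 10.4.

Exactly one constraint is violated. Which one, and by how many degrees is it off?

Perpendicular(PM, MA) — off by 6.30°.

T = (0.00, 0.00) ✓; TK at -101.7° ✓; |TK| = 9.800 ✓; ∠TKB = 146.4° ✓; |KB| = 11.40 ✓; ∠KBZ = 141.6° ✓; |BZ| = 12.60 ✓; ∠BZP = 38.60° ✓; |ZP| = 11.30 ✓; ∠ZPM = 86.10° ✓; |PM| = 22.00 ✓; ∠(PM, MA) = 96.30° ✗; |MA| = 10.40 ✓.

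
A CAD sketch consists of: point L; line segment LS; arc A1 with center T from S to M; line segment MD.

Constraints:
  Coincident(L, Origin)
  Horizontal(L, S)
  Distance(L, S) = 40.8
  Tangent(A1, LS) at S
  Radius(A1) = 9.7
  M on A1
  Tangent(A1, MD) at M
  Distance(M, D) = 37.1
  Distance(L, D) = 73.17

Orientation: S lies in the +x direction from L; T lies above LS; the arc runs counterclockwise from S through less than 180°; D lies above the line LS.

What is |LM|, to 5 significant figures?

50.791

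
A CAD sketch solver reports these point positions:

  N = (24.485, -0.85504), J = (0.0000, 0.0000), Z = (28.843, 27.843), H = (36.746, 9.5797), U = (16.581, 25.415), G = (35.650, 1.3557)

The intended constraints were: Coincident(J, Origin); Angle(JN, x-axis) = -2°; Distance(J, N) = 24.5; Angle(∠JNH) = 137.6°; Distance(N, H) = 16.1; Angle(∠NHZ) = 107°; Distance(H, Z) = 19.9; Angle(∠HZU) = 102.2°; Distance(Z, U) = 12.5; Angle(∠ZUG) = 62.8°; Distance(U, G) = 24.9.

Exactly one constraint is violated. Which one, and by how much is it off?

Distance(U, G) = 24.9 — off by 5.80.

J = (0.00, 0.00) ✓; JN at -2.000° ✓; |JN| = 24.50 ✓; ∠JNH = 137.6° ✓; |NH| = 16.10 ✓; ∠NHZ = 107.0° ✓; |HZ| = 19.90 ✓; ∠HZU = 102.2° ✓; |ZU| = 12.50 ✓; ∠ZUG = 62.80° ✓; |UG| = 30.70 ✗.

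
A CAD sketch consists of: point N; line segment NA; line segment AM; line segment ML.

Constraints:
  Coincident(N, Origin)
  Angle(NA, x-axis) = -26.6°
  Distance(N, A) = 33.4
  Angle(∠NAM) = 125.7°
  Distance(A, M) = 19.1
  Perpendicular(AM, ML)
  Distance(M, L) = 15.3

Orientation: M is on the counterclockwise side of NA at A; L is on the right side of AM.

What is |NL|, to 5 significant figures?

57.350

∠NAM = 125.7°, so AM runs at -26.6° + (180° − 125.7°) = 27.700° from the x-axis; with |AM| = 19.1, M = A + 19.1·(cos 27.700°, sin 27.700°) = (46.776, -6.0767). AM is perpendicular to ML; with |ML| = 15.3 on the right of AM, L = M + 15.3·(0.46484, -0.88539) = (53.888, -19.623). Then |NL| = |L − N| = 57.350.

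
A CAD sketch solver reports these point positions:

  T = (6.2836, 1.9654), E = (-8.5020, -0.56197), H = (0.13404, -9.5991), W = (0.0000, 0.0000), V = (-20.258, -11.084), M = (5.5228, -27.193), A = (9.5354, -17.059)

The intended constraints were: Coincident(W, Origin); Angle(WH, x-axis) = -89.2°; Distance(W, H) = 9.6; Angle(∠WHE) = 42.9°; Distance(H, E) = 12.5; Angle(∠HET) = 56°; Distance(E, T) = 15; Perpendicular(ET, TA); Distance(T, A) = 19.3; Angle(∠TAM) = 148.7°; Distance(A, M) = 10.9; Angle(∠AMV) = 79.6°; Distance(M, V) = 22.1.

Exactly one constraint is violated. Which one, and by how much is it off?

Distance(M, V) = 22.1 — off by 8.30.

W = (0.00, 0.00) ✓; WH at -89.20° ✓; |WH| = 9.600 ✓; ∠WHE = 42.90° ✓; |HE| = 12.50 ✓; ∠HET = 56.00° ✓; |ET| = 15.00 ✓; ∠(ET, TA) = 90.00° ✓; |TA| = 19.30 ✓; ∠TAM = 148.7° ✓; |AM| = 10.90 ✓; ∠AMV = 79.60° ✓; |MV| = 30.40 ✗.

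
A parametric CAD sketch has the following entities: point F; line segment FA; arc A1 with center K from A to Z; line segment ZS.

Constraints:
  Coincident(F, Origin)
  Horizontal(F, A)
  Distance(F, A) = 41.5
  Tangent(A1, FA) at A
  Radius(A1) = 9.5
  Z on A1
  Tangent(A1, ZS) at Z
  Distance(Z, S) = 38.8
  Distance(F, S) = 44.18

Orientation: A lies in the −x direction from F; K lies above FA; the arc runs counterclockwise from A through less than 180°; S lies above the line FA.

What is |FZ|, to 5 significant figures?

33.322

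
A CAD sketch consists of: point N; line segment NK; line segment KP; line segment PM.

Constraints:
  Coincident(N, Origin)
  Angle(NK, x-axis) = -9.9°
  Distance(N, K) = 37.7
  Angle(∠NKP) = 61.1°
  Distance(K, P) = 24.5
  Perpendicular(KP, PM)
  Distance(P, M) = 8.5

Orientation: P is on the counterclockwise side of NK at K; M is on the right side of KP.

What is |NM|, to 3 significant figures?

42.0

∠NKP = 61.1°, so KP runs at -9.9° + (180° − 61.1°) = 109° from the x-axis; with |KP| = 24.5, P = K + 24.5·(cos 109°, sin 109°) = (29.2, 16.7). KP ⟂ PM; with |PM| = 8.5 on the right of KP, M = P + 8.5·(0.946, 0.326) = (37.2, 19.5). Then |NM| = |M − N| = 42.0.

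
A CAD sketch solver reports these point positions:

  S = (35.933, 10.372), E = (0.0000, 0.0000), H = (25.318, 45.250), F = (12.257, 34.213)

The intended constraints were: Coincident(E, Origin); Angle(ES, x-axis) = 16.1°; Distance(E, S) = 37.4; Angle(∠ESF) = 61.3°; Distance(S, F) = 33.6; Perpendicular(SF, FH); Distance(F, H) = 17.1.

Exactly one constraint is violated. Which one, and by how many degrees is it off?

Perpendicular(SF, FH) — off by 4.60°.

E = (0.00, 0.00) ✓; ES at 16.10° ✓; |ES| = 37.40 ✓; ∠ESF = 61.30° ✓; |SF| = 33.60 ✓; ∠(SF, FH) = 94.60° ✗; |FH| = 17.10 ✓.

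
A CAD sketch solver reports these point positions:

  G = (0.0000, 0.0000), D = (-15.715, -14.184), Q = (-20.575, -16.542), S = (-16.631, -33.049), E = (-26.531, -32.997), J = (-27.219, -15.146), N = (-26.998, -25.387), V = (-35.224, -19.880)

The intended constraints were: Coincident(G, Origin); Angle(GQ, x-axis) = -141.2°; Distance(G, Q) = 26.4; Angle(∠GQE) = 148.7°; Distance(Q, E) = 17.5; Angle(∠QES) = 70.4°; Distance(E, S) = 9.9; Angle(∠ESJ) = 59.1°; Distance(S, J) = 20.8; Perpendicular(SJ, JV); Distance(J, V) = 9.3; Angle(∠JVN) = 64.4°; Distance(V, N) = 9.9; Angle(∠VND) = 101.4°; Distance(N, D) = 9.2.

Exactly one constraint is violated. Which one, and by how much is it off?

Distance(N, D) = 9.2 — off by 6.70.

G = (0.00, 0.00) ✓; GQ at -141.2° ✓; |GQ| = 26.40 ✓; ∠GQE = 148.7° ✓; |QE| = 17.50 ✓; ∠QES = 70.40° ✓; |ES| = 9.900 ✓; ∠ESJ = 59.10° ✓; |SJ| = 20.80 ✓; ∠(SJ, JV) = 90.00° ✓; |JV| = 9.300 ✓; ∠JVN = 64.40° ✓; |VN| = 9.899 ✓; ∠VND = 101.4° ✓; |ND| = 15.90 ✗.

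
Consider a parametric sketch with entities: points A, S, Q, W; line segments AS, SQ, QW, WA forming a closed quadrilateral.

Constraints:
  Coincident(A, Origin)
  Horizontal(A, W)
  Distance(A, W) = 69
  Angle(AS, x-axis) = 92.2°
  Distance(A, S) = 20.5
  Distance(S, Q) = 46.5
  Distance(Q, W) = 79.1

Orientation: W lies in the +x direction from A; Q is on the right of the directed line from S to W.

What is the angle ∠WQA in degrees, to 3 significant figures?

58.3°

Checks: |SQ| = 46.50 ✓; |QW| = 79.10 ✓.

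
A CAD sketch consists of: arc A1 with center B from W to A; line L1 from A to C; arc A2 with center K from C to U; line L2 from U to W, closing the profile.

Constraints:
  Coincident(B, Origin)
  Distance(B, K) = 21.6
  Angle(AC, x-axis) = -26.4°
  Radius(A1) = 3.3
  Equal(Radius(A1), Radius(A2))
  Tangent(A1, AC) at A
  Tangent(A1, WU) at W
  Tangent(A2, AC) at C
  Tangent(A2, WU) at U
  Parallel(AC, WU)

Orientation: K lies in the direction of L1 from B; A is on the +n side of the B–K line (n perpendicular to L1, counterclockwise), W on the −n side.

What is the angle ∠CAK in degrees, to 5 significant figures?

8.6864°

The slot axis is L1's direction at -26.4°, so u = (cos -26.4°, sin -26.4°) = (0.89571, -0.44464) and n = (−sin -26.4°, cos -26.4°) = (0.44464, 0.89571). B is at the origin and K lies 21.6 along u from B, so K = 21.6·u = (19.347, -9.6041). Tangency of A1 to both parallel lines with radius 3.3 puts A and W at B ± 3.3·n: A = (1.4673, 2.9558), W = (-1.4673, -2.9558). Equal radii place C and U the same way about K: C = K + 3.3·n = (20.815, -6.6483), U = K − 3.3·n = (17.880, -12.560). Then cos ∠CAK = AC·AK / (|AC||AK|), giving 8.6864°.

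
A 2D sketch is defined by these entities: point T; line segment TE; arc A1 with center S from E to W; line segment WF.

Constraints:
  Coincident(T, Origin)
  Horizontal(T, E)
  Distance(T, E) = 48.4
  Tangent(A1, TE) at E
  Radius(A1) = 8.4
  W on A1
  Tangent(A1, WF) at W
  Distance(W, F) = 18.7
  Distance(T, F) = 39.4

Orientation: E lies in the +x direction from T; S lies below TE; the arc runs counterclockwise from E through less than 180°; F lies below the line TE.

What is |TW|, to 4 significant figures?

41.08

T is at the origin; T and E share the same y with |TE| = 48.4 and E on the +x side, so E = (48.40, 0.000). A1 meets TE tangentially, so SE is at right angles to TE, so S = E + (0, -8.4) = (48.40, -8.400). Since SW ⟂ WF (tangency), |SF| = √(8.4² + 18.7²) = 20.50 regardless of where W sits on A1. So F lies on both circle(T, 39.4) and circle(S, 20.50); the below-TE intersection is F = (32.85, -21.76). W is the foot of the tangent from F: W = (40.80, -4.830).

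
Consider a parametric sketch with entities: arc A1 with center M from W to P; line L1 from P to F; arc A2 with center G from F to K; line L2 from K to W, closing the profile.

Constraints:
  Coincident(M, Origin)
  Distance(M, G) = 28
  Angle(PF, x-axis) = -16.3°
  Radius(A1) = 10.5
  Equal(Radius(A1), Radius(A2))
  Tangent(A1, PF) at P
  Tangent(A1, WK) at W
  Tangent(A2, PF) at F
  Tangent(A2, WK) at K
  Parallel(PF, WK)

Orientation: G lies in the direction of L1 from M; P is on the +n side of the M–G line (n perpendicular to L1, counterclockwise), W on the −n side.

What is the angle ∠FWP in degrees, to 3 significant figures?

53.1°

Tangency of A1 to both parallel lines with radius 10.5 puts P and W at M ± 10.5·n: P = (2.95, 10.1), W = (-2.95, -10.1). Equal radii place F and K the same way about G: F = G + 10.5·n = (29.8, 2.22), K = G − 10.5·n = (23.9, -17.9). Then cos ∠FWP = WF·WP / (|WF||WP|), giving 53.1°.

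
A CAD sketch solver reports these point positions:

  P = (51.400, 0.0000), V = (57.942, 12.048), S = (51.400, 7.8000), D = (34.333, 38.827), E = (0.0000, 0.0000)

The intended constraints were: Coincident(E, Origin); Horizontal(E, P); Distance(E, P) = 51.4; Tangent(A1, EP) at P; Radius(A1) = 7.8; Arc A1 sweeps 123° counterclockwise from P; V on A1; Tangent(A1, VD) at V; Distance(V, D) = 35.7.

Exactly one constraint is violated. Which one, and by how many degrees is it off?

Tangent(A1, VD) at V — off by 8.40°.

E = (0.00, 0.00) ✓; E.y = 0.00, P.y = 0.00 ✓; |EP| = 51.40 ✓; ∠(SP, PE) = 90.00° ✓; |SP| = 7.800 ✓; bearing(S→V) − bearing(S→P) = 123.0° ✓; |SV| = 7.800 ✓; ∠(SV, VD) = 81.60° ✗; |VD| = 35.70 ✓.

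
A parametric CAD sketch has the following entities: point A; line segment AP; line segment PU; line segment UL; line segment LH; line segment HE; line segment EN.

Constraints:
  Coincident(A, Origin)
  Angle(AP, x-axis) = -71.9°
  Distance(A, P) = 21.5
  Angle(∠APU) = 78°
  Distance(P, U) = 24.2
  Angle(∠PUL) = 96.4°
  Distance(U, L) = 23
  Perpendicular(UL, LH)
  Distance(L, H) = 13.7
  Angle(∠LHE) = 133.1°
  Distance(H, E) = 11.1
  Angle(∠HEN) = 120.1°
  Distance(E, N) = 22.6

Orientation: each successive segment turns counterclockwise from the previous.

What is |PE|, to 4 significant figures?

17.81

A is at the origin; AP runs at -71.9° with length 21.5, so P = (6.680, -20.44). ∠APU = 78.0° gives PU at 30.10° from the x-axis; with |PU| = 24.2, U = (27.62, -8.300). ∠PUL = 96.4° gives UL at 113.7° from the x-axis; with |UL| = 23.0, L = (18.37, 12.76). UL ⟂ LH, so LH runs at -156.3°; with |LH| = 13.7, H = (5.827, 7.254). ∠LHE = 133.1° gives HE at -109.4° from the x-axis; with |HE| = 11.1, E = (2.140, -3.216). Then |PE| = |E − P| = 17.81.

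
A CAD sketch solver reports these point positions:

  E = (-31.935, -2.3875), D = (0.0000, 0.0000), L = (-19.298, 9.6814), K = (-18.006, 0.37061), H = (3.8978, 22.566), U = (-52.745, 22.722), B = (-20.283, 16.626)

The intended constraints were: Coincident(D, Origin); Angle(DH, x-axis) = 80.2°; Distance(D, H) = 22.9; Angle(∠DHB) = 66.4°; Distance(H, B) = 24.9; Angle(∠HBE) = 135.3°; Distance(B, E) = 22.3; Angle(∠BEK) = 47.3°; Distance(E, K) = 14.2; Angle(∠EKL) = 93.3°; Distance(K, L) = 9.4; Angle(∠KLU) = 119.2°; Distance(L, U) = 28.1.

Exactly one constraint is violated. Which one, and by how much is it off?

Distance(L, U) = 28.1 — off by 7.80.

D = (0.00, 0.00) ✓; DH at 80.20° ✓; |DH| = 22.90 ✓; ∠DHB = 66.40° ✓; |HB| = 24.90 ✓; ∠HBE = 135.3° ✓; |BE| = 22.30 ✓; ∠BEK = 47.30° ✓; |EK| = 14.20 ✓; ∠EKL = 93.30° ✓; |KL| = 9.400 ✓; ∠KLU = 119.2° ✓; |LU| = 35.90 ✗.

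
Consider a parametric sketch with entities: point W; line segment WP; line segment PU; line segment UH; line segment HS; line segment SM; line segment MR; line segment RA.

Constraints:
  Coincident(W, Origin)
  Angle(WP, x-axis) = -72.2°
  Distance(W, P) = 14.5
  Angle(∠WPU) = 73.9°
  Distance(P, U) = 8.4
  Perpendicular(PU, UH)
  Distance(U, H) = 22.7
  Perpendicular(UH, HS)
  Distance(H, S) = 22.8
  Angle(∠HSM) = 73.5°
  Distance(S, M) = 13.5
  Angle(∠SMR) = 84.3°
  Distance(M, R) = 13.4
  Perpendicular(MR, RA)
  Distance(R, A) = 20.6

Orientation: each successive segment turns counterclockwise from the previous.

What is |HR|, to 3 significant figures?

10.3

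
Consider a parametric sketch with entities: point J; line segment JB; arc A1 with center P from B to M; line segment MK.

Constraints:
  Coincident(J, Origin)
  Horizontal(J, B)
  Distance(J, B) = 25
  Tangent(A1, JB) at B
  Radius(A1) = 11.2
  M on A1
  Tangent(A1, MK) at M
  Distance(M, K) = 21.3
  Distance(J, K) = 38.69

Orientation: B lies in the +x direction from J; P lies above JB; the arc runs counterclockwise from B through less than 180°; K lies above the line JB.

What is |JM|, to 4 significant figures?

38.09

Checks: |PM| = 11.20 ✓; ∠(PM, MK) = 90.00° ✓; |MK| = 21.30 ✓; |JK| = 38.69 ✓.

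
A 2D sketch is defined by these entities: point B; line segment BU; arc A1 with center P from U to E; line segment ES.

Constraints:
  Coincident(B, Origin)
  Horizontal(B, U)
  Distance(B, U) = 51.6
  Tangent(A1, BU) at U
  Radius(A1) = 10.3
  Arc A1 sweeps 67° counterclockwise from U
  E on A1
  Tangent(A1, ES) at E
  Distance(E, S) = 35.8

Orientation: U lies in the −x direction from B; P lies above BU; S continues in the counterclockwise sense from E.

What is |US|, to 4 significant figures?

45.71

On A1, U sits at bearing -90° from P; a 67° counterclockwise sweep puts E at bearing -23°, so E = P + 10.3·(cos -23°, sin -23°) = (-42.12, 6.275). Since A1 is tangent to ES there, PE ⟂ ES, so ES runs along (−sin -23°, cos -23°); with |ES| = 35.8, S = (-28.13, 39.23). Then |US| = |S − U| = 45.71.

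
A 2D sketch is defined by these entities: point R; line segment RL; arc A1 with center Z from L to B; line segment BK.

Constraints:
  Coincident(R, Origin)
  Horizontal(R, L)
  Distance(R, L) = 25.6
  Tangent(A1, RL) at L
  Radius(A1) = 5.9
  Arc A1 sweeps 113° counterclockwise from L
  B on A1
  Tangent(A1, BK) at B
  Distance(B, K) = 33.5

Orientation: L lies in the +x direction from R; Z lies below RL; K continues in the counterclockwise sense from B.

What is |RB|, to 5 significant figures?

21.774

R is at the origin; R and L share the same y with |RL| = 25.6 and L on the +x side, so L = (25.600, 0.0000). Tangency of A1 to RL means the radius ZL is perpendicular to RL, so Z = L + (0, -5.9) = (25.600, -5.9000). On A1, L sits at bearing 90° from Z; a 113° counterclockwise sweep puts B at bearing 203°, so B = Z + 5.9·(cos 203°, sin 203°) = (20.169, -8.2053). Then |RB| = |B − R| = 21.774.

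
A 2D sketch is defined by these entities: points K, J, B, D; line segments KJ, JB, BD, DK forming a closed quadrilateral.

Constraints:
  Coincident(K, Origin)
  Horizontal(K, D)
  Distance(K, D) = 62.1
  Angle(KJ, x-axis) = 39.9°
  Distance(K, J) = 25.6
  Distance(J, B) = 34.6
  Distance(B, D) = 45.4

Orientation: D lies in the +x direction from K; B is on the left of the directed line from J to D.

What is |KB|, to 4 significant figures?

60.11

Checks: |JB| = 34.60 ✓; |BD| = 45.40 ✓.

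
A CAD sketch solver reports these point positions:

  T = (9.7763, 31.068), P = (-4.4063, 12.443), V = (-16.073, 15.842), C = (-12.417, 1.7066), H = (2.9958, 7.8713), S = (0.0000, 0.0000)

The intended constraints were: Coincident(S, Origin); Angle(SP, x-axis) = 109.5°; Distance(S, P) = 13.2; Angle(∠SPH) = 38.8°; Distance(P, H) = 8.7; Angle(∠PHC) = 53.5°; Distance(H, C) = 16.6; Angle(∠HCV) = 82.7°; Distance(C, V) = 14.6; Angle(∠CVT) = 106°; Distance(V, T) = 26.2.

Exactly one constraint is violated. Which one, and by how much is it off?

Distance(V, T) = 26.2 — off by 3.80.

S = (0.00, 0.00) ✓; SP at 109.5° ✓; |SP| = 13.20 ✓; ∠SPH = 38.80° ✓; |PH| = 8.700 ✓; ∠PHC = 53.50° ✓; |HC| = 16.60 ✓; ∠HCV = 82.70° ✓; |CV| = 14.60 ✓; ∠CVT = 106.0° ✓; |VT| = 30.00 ✗.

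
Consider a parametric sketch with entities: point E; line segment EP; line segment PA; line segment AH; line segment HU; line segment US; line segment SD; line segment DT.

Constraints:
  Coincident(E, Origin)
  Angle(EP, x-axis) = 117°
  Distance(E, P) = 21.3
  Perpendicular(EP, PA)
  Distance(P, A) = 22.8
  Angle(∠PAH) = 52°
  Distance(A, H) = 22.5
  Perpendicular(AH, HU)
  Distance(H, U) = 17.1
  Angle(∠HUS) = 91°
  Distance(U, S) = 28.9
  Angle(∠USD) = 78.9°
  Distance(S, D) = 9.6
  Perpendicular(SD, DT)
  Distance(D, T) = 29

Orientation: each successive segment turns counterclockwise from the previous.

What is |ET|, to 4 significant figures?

10.91

E is at the origin; EP runs at 117.0° with length 21.3, so P = (-9.670, 18.98). The perpendicularity gives PA at right angles to EP, so PA runs at -153.0°; with |PA| = 22.8, A = (-29.98, 8.627). ∠PAH = 52.0° gives AH at -25.00° from the x-axis; with |AH| = 22.5, H = (-9.593, -0.8815). The perpendicularity gives HU at right angles to AH, so HU runs at 65.00°; with |HU| = 17.1, U = (-2.366, 14.62). ∠HUS = 91.0° gives US at 154.0° from the x-axis; with |US| = 28.9, S = (-28.34, 27.29). ∠USD = 78.9° gives SD at -104.9° from the x-axis; with |SD| = 9.6, D = (-30.81, 18.01). SD ⟂ DT, so DT runs at -14.90°; with |DT| = 29.0, T = (-2.785, 10.55). Then |ET| = |T − E| = 10.91.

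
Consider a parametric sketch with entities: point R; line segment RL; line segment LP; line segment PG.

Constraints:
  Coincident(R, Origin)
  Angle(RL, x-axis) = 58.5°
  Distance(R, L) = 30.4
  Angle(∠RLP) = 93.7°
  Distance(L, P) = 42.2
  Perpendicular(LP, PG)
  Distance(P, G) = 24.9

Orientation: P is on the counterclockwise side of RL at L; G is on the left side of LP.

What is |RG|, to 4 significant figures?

44.50

R is at the origin; RL runs at 58.5° with length 30.4, so L = 30.4·(cos 58.5°, sin 58.5°) = (15.88, 25.92). ∠RLP = 93.7°, so LP runs at 58.5° + (180° − 93.7°) = 144.8° from the x-axis; with |LP| = 42.2, P = L + 42.2·(cos 144.8°, sin 144.8°) = (-18.60, 50.25). LP is perpendicular to PG; with |PG| = 24.9 on the left of LP, G = P + 24.9·(-0.5764, -0.8171) = (-32.95, 29.90). Then |RG| = |G − R| = 44.50.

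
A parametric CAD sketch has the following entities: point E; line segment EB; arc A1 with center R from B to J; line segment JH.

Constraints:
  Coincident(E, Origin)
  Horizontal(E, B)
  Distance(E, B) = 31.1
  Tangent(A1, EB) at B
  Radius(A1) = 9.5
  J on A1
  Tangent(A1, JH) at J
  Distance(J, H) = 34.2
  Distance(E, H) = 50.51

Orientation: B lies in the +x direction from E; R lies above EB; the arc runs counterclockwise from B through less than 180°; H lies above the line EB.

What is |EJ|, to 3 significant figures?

41.9

E is at the origin; E and B share the same y with |EB| = 31.1 and B on the +x side, so B = (31.1, 0.00). Since A1 is tangent to EB there, RB ⟂ EB, so R = B + (0, 9.5) = (31.1, 9.50). Since RJ ⟂ JH (tangency), |RH| = √(9.5² + 34.2²) = 35.5 regardless of where J sits on A1. So H lies on both circle(E, 50.51) and circle(R, 35.5); the above-EB intersection is H = (24.2, 44.3). J is the foot of the tangent from H: J = (39.6, 13.8).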